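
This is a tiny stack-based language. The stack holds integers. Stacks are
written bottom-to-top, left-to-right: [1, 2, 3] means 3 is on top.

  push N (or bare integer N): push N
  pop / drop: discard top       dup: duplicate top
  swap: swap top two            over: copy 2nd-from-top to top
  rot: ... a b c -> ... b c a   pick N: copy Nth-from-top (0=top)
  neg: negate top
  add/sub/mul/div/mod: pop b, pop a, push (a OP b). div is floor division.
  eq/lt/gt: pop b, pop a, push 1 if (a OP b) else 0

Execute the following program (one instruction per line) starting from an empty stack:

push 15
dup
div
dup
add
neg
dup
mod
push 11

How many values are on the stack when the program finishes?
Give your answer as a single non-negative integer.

Answer: 2

Derivation:
After 'push 15': stack = [15] (depth 1)
After 'dup': stack = [15, 15] (depth 2)
After 'div': stack = [1] (depth 1)
After 'dup': stack = [1, 1] (depth 2)
After 'add': stack = [2] (depth 1)
After 'neg': stack = [-2] (depth 1)
After 'dup': stack = [-2, -2] (depth 2)
After 'mod': stack = [0] (depth 1)
After 'push 11': stack = [0, 11] (depth 2)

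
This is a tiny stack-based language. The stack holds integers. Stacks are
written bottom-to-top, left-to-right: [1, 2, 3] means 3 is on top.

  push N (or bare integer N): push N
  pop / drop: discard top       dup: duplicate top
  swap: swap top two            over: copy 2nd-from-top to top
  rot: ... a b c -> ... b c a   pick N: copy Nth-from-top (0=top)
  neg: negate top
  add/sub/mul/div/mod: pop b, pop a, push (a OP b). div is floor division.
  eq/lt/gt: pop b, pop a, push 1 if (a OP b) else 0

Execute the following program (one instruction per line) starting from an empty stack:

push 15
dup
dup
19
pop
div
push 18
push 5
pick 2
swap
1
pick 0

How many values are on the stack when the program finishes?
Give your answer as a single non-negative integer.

After 'push 15': stack = [15] (depth 1)
After 'dup': stack = [15, 15] (depth 2)
After 'dup': stack = [15, 15, 15] (depth 3)
After 'push 19': stack = [15, 15, 15, 19] (depth 4)
After 'pop': stack = [15, 15, 15] (depth 3)
After 'div': stack = [15, 1] (depth 2)
After 'push 18': stack = [15, 1, 18] (depth 3)
After 'push 5': stack = [15, 1, 18, 5] (depth 4)
After 'pick 2': stack = [15, 1, 18, 5, 1] (depth 5)
After 'swap': stack = [15, 1, 18, 1, 5] (depth 5)
After 'push 1': stack = [15, 1, 18, 1, 5, 1] (depth 6)
After 'pick 0': stack = [15, 1, 18, 1, 5, 1, 1] (depth 7)

Answer: 7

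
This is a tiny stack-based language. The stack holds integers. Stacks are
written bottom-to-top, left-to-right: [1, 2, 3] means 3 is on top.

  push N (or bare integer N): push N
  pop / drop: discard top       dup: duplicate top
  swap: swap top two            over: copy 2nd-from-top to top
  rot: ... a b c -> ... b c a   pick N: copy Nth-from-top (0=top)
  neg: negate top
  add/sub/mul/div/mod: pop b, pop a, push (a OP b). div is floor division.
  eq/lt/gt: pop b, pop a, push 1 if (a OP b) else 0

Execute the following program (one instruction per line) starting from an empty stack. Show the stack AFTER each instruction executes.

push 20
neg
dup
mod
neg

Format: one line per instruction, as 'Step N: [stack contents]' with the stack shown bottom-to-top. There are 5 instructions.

Step 1: [20]
Step 2: [-20]
Step 3: [-20, -20]
Step 4: [0]
Step 5: [0]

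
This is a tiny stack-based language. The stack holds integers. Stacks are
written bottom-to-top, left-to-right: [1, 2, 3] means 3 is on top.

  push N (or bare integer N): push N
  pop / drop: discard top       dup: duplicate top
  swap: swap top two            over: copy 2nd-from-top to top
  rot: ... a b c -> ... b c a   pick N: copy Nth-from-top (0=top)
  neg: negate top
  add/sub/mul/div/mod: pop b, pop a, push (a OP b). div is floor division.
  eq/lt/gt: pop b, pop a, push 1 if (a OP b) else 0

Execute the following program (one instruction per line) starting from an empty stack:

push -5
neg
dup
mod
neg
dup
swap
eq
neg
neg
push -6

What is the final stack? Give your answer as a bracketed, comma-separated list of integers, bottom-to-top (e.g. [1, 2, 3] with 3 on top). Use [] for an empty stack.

Answer: [1, -6]

Derivation:
After 'push -5': [-5]
After 'neg': [5]
After 'dup': [5, 5]
After 'mod': [0]
After 'neg': [0]
After 'dup': [0, 0]
After 'swap': [0, 0]
After 'eq': [1]
After 'neg': [-1]
After 'neg': [1]
After 'push -6': [1, -6]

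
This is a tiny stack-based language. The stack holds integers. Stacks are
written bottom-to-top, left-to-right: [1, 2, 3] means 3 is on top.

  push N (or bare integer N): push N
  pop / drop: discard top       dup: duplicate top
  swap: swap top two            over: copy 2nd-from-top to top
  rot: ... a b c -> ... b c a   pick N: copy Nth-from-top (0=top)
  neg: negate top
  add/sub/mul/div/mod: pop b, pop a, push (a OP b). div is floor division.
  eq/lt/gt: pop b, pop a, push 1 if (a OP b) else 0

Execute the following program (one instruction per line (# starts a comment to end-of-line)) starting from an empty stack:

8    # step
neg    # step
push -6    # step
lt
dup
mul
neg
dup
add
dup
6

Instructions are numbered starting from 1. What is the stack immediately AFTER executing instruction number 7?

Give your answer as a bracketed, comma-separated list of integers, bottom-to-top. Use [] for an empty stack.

Step 1 ('8'): [8]
Step 2 ('neg'): [-8]
Step 3 ('push -6'): [-8, -6]
Step 4 ('lt'): [1]
Step 5 ('dup'): [1, 1]
Step 6 ('mul'): [1]
Step 7 ('neg'): [-1]

Answer: [-1]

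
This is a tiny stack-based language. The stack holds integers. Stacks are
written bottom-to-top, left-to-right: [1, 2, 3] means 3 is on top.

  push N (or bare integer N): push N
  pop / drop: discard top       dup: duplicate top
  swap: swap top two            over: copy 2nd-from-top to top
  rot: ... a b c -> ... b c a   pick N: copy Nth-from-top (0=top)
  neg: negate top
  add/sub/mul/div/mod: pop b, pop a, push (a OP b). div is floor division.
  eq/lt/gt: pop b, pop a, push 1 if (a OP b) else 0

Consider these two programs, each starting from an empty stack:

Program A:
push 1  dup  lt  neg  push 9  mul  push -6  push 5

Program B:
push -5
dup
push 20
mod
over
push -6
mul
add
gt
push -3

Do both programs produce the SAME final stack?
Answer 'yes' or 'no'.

Answer: no

Derivation:
Program A trace:
  After 'push 1': [1]
  After 'dup': [1, 1]
  After 'lt': [0]
  After 'neg': [0]
  After 'push 9': [0, 9]
  After 'mul': [0]
  After 'push -6': [0, -6]
  After 'push 5': [0, -6, 5]
Program A final stack: [0, -6, 5]

Program B trace:
  After 'push -5': [-5]
  After 'dup': [-5, -5]
  After 'push 20': [-5, -5, 20]
  After 'mod': [-5, 15]
  After 'over': [-5, 15, -5]
  After 'push -6': [-5, 15, -5, -6]
  After 'mul': [-5, 15, 30]
  After 'add': [-5, 45]
  After 'gt': [0]
  After 'push -3': [0, -3]
Program B final stack: [0, -3]
Same: no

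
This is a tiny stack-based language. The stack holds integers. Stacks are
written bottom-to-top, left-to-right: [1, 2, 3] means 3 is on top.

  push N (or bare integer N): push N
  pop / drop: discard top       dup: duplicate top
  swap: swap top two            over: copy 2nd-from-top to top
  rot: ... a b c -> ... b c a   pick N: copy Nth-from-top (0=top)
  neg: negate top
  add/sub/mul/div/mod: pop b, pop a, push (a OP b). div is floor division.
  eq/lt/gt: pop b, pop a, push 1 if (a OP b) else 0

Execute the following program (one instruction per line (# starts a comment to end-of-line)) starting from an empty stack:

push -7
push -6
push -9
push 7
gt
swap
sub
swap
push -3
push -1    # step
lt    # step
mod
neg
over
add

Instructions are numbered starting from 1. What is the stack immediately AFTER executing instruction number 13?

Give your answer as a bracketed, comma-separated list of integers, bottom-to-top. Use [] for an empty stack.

Step 1 ('push -7'): [-7]
Step 2 ('push -6'): [-7, -6]
Step 3 ('push -9'): [-7, -6, -9]
Step 4 ('push 7'): [-7, -6, -9, 7]
Step 5 ('gt'): [-7, -6, 0]
Step 6 ('swap'): [-7, 0, -6]
Step 7 ('sub'): [-7, 6]
Step 8 ('swap'): [6, -7]
Step 9 ('push -3'): [6, -7, -3]
Step 10 ('push -1'): [6, -7, -3, -1]
Step 11 ('lt'): [6, -7, 1]
Step 12 ('mod'): [6, 0]
Step 13 ('neg'): [6, 0]

Answer: [6, 0]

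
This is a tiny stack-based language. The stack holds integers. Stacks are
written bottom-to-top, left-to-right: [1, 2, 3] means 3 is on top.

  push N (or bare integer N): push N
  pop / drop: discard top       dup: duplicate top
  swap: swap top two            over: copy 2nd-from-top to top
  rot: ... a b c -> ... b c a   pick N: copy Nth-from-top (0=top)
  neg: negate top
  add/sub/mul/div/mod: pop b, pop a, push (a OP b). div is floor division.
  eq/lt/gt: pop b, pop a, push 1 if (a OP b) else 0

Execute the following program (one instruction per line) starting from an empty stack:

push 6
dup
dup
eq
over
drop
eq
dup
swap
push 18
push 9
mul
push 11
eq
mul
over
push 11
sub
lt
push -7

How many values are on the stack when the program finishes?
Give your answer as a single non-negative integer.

After 'push 6': stack = [6] (depth 1)
After 'dup': stack = [6, 6] (depth 2)
After 'dup': stack = [6, 6, 6] (depth 3)
After 'eq': stack = [6, 1] (depth 2)
After 'over': stack = [6, 1, 6] (depth 3)
After 'drop': stack = [6, 1] (depth 2)
After 'eq': stack = [0] (depth 1)
After 'dup': stack = [0, 0] (depth 2)
After 'swap': stack = [0, 0] (depth 2)
After 'push 18': stack = [0, 0, 18] (depth 3)
After 'push 9': stack = [0, 0, 18, 9] (depth 4)
After 'mul': stack = [0, 0, 162] (depth 3)
After 'push 11': stack = [0, 0, 162, 11] (depth 4)
After 'eq': stack = [0, 0, 0] (depth 3)
After 'mul': stack = [0, 0] (depth 2)
After 'over': stack = [0, 0, 0] (depth 3)
After 'push 11': stack = [0, 0, 0, 11] (depth 4)
After 'sub': stack = [0, 0, -11] (depth 3)
After 'lt': stack = [0, 0] (depth 2)
After 'push -7': stack = [0, 0, -7] (depth 3)

Answer: 3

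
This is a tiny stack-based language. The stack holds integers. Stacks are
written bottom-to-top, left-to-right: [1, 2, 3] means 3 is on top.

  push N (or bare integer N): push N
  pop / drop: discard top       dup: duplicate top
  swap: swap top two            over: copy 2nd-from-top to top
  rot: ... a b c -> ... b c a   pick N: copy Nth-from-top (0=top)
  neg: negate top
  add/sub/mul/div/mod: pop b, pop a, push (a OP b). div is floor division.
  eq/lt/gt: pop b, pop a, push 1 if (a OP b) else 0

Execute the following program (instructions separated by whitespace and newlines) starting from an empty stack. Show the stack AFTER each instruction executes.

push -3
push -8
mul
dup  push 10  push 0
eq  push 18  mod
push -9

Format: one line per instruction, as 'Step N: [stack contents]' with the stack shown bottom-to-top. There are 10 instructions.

Step 1: [-3]
Step 2: [-3, -8]
Step 3: [24]
Step 4: [24, 24]
Step 5: [24, 24, 10]
Step 6: [24, 24, 10, 0]
Step 7: [24, 24, 0]
Step 8: [24, 24, 0, 18]
Step 9: [24, 24, 0]
Step 10: [24, 24, 0, -9]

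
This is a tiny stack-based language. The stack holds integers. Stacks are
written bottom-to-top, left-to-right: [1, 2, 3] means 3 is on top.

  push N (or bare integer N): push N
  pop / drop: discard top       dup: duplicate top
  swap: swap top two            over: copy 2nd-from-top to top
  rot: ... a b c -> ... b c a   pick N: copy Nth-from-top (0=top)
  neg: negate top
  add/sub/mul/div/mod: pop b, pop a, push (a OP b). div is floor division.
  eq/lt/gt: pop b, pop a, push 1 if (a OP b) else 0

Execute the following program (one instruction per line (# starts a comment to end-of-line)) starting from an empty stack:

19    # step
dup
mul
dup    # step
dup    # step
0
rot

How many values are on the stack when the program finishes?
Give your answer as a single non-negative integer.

Answer: 4

Derivation:
After 'push 19': stack = [19] (depth 1)
After 'dup': stack = [19, 19] (depth 2)
After 'mul': stack = [361] (depth 1)
After 'dup': stack = [361, 361] (depth 2)
After 'dup': stack = [361, 361, 361] (depth 3)
After 'push 0': stack = [361, 361, 361, 0] (depth 4)
After 'rot': stack = [361, 361, 0, 361] (depth 4)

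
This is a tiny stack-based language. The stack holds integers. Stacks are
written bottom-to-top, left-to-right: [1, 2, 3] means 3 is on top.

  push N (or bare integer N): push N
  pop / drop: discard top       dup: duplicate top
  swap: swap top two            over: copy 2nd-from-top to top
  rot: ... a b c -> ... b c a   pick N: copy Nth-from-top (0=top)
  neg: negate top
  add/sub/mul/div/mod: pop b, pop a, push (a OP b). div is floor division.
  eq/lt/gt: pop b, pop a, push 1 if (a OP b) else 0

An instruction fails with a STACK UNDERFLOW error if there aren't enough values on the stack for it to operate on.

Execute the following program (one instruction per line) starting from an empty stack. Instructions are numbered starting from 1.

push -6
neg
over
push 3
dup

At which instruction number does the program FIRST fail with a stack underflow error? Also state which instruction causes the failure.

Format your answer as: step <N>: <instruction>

Step 1 ('push -6'): stack = [-6], depth = 1
Step 2 ('neg'): stack = [6], depth = 1
Step 3 ('over'): needs 2 value(s) but depth is 1 — STACK UNDERFLOW

Answer: step 3: over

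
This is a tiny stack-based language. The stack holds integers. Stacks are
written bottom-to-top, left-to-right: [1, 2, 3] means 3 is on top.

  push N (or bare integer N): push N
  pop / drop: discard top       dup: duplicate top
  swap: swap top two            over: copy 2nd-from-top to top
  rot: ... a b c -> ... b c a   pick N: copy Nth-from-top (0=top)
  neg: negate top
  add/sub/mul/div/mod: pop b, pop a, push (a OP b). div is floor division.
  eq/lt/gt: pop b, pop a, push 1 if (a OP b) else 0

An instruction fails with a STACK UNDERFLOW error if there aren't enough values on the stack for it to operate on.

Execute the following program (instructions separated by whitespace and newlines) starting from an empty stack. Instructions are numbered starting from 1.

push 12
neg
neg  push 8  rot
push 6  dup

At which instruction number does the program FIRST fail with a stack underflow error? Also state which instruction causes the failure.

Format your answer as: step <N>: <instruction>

Answer: step 5: rot

Derivation:
Step 1 ('push 12'): stack = [12], depth = 1
Step 2 ('neg'): stack = [-12], depth = 1
Step 3 ('neg'): stack = [12], depth = 1
Step 4 ('push 8'): stack = [12, 8], depth = 2
Step 5 ('rot'): needs 3 value(s) but depth is 2 — STACK UNDERFLOW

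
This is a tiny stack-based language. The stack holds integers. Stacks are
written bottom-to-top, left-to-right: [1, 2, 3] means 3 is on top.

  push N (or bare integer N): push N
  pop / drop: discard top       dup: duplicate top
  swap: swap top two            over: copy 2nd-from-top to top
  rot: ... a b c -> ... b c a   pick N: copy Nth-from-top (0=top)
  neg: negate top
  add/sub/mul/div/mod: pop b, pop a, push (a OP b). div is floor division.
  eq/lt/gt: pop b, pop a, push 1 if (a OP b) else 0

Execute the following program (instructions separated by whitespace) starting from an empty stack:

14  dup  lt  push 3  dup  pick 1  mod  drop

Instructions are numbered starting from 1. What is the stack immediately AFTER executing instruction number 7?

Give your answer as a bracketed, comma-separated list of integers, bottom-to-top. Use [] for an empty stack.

Answer: [0, 3, 0]

Derivation:
Step 1 ('14'): [14]
Step 2 ('dup'): [14, 14]
Step 3 ('lt'): [0]
Step 4 ('push 3'): [0, 3]
Step 5 ('dup'): [0, 3, 3]
Step 6 ('pick 1'): [0, 3, 3, 3]
Step 7 ('mod'): [0, 3, 0]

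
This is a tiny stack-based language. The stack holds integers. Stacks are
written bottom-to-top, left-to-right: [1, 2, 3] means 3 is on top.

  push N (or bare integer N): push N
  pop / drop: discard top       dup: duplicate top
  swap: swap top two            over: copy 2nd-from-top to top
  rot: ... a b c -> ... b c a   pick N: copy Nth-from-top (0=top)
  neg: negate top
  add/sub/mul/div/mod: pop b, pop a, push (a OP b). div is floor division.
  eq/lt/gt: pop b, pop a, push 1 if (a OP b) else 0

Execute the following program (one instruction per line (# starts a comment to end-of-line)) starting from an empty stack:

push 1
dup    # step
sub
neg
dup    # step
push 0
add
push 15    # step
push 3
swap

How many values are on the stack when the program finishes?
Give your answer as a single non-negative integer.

Answer: 4

Derivation:
After 'push 1': stack = [1] (depth 1)
After 'dup': stack = [1, 1] (depth 2)
After 'sub': stack = [0] (depth 1)
After 'neg': stack = [0] (depth 1)
After 'dup': stack = [0, 0] (depth 2)
After 'push 0': stack = [0, 0, 0] (depth 3)
After 'add': stack = [0, 0] (depth 2)
After 'push 15': stack = [0, 0, 15] (depth 3)
After 'push 3': stack = [0, 0, 15, 3] (depth 4)
After 'swap': stack = [0, 0, 3, 15] (depth 4)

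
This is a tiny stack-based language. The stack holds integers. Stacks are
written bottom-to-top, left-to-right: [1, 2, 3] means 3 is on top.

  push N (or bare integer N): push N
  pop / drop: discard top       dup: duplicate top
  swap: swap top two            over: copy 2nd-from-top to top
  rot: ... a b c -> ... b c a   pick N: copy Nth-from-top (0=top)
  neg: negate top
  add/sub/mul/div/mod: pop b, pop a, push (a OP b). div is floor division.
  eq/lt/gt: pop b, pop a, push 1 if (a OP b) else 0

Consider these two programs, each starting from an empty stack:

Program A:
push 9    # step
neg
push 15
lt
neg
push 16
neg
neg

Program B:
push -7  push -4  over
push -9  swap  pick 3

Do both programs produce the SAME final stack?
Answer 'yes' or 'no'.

Answer: no

Derivation:
Program A trace:
  After 'push 9': [9]
  After 'neg': [-9]
  After 'push 15': [-9, 15]
  After 'lt': [1]
  After 'neg': [-1]
  After 'push 16': [-1, 16]
  After 'neg': [-1, -16]
  After 'neg': [-1, 16]
Program A final stack: [-1, 16]

Program B trace:
  After 'push -7': [-7]
  After 'push -4': [-7, -4]
  After 'over': [-7, -4, -7]
  After 'push -9': [-7, -4, -7, -9]
  After 'swap': [-7, -4, -9, -7]
  After 'pick 3': [-7, -4, -9, -7, -7]
Program B final stack: [-7, -4, -9, -7, -7]
Same: no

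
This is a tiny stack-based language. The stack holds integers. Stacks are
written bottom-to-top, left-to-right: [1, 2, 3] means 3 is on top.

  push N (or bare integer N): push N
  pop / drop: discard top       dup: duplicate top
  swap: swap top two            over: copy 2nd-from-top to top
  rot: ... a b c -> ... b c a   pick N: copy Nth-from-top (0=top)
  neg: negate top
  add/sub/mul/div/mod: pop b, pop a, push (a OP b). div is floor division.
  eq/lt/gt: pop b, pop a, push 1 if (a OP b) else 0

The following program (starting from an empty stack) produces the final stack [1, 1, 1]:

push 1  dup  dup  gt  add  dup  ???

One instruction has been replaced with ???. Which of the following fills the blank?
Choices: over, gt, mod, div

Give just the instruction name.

Answer: over

Derivation:
Stack before ???: [1, 1]
Stack after ???:  [1, 1, 1]
Checking each choice:
  over: MATCH
  gt: produces [0]
  mod: produces [0]
  div: produces [1]


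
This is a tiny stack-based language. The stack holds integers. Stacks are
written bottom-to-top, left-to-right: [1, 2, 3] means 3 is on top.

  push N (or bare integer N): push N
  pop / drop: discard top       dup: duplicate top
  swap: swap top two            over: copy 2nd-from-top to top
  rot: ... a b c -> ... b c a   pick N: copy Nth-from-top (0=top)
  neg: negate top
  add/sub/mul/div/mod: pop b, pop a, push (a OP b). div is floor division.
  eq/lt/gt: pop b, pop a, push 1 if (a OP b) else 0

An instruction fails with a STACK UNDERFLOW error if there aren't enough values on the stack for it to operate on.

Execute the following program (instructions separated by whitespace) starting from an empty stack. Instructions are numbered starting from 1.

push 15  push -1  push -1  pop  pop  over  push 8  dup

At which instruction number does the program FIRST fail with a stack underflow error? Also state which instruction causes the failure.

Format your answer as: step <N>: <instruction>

Step 1 ('push 15'): stack = [15], depth = 1
Step 2 ('push -1'): stack = [15, -1], depth = 2
Step 3 ('push -1'): stack = [15, -1, -1], depth = 3
Step 4 ('pop'): stack = [15, -1], depth = 2
Step 5 ('pop'): stack = [15], depth = 1
Step 6 ('over'): needs 2 value(s) but depth is 1 — STACK UNDERFLOW

Answer: step 6: over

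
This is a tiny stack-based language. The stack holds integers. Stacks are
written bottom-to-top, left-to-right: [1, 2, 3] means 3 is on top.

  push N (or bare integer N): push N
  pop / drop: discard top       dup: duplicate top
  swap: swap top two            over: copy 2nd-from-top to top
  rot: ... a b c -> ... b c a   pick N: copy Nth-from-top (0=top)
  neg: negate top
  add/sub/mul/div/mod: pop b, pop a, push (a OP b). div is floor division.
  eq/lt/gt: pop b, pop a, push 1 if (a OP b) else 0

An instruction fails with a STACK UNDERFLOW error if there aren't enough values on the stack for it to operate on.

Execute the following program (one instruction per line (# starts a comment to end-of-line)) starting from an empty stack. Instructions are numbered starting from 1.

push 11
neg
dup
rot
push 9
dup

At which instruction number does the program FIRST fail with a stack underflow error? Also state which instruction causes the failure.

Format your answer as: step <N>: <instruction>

Answer: step 4: rot

Derivation:
Step 1 ('push 11'): stack = [11], depth = 1
Step 2 ('neg'): stack = [-11], depth = 1
Step 3 ('dup'): stack = [-11, -11], depth = 2
Step 4 ('rot'): needs 3 value(s) but depth is 2 — STACK UNDERFLOW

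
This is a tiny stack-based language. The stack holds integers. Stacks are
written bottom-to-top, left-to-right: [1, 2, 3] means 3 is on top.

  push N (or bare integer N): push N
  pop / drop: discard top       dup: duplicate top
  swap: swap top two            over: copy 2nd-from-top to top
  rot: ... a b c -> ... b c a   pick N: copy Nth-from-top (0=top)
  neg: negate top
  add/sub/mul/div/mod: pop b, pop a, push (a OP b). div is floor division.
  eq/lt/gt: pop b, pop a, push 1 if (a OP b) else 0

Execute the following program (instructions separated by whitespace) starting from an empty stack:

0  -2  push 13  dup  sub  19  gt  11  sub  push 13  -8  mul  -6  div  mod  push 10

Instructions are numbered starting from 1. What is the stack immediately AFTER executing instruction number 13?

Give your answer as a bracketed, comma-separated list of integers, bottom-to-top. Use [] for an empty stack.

Step 1 ('0'): [0]
Step 2 ('-2'): [0, -2]
Step 3 ('push 13'): [0, -2, 13]
Step 4 ('dup'): [0, -2, 13, 13]
Step 5 ('sub'): [0, -2, 0]
Step 6 ('19'): [0, -2, 0, 19]
Step 7 ('gt'): [0, -2, 0]
Step 8 ('11'): [0, -2, 0, 11]
Step 9 ('sub'): [0, -2, -11]
Step 10 ('push 13'): [0, -2, -11, 13]
Step 11 ('-8'): [0, -2, -11, 13, -8]
Step 12 ('mul'): [0, -2, -11, -104]
Step 13 ('-6'): [0, -2, -11, -104, -6]

Answer: [0, -2, -11, -104, -6]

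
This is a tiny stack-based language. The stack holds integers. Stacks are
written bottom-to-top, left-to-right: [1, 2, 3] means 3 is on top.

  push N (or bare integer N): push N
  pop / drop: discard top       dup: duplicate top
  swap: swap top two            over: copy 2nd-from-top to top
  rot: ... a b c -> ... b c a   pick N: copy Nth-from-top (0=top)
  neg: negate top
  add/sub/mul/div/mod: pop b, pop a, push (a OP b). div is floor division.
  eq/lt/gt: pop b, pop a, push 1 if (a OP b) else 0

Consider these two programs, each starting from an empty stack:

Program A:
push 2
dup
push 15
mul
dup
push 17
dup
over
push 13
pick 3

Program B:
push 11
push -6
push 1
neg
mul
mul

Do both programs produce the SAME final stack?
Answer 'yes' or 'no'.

Answer: no

Derivation:
Program A trace:
  After 'push 2': [2]
  After 'dup': [2, 2]
  After 'push 15': [2, 2, 15]
  After 'mul': [2, 30]
  After 'dup': [2, 30, 30]
  After 'push 17': [2, 30, 30, 17]
  After 'dup': [2, 30, 30, 17, 17]
  After 'over': [2, 30, 30, 17, 17, 17]
  After 'push 13': [2, 30, 30, 17, 17, 17, 13]
  After 'pick 3': [2, 30, 30, 17, 17, 17, 13, 17]
Program A final stack: [2, 30, 30, 17, 17, 17, 13, 17]

Program B trace:
  After 'push 11': [11]
  After 'push -6': [11, -6]
  After 'push 1': [11, -6, 1]
  After 'neg': [11, -6, -1]
  After 'mul': [11, 6]
  After 'mul': [66]
Program B final stack: [66]
Same: no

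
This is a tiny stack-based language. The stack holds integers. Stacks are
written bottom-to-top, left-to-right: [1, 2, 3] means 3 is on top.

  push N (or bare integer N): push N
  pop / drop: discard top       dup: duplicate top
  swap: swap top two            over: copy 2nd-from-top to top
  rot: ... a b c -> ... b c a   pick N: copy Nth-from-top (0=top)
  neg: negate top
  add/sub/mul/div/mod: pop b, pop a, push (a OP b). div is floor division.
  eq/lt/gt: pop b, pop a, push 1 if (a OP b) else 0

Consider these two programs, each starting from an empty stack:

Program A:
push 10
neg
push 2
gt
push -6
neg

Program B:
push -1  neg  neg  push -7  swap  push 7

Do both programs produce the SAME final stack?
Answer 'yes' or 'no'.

Program A trace:
  After 'push 10': [10]
  After 'neg': [-10]
  After 'push 2': [-10, 2]
  After 'gt': [0]
  After 'push -6': [0, -6]
  After 'neg': [0, 6]
Program A final stack: [0, 6]

Program B trace:
  After 'push -1': [-1]
  After 'neg': [1]
  After 'neg': [-1]
  After 'push -7': [-1, -7]
  After 'swap': [-7, -1]
  After 'push 7': [-7, -1, 7]
Program B final stack: [-7, -1, 7]
Same: no

Answer: no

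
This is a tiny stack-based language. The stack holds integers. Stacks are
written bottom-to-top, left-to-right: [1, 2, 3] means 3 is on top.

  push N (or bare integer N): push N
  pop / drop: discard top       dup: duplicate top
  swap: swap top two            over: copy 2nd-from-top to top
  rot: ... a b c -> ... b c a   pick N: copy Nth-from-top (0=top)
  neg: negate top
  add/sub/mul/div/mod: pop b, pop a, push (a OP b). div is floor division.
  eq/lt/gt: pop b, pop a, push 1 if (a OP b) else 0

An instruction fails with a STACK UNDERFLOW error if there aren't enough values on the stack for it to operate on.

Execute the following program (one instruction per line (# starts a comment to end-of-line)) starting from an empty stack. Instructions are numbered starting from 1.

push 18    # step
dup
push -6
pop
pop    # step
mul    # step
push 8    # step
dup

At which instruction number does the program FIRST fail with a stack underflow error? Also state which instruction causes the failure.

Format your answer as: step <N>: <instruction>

Answer: step 6: mul

Derivation:
Step 1 ('push 18'): stack = [18], depth = 1
Step 2 ('dup'): stack = [18, 18], depth = 2
Step 3 ('push -6'): stack = [18, 18, -6], depth = 3
Step 4 ('pop'): stack = [18, 18], depth = 2
Step 5 ('pop'): stack = [18], depth = 1
Step 6 ('mul'): needs 2 value(s) but depth is 1 — STACK UNDERFLOW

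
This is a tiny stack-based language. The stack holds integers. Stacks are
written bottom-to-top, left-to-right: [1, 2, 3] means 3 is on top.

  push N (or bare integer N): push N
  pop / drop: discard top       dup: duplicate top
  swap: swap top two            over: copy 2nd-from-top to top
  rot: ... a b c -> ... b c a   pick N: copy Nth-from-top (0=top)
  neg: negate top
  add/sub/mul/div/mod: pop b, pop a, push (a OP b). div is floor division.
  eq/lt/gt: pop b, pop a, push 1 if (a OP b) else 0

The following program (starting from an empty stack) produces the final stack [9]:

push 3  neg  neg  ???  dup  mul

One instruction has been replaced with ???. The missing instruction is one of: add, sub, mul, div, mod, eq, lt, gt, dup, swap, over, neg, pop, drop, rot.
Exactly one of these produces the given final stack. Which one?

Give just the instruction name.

Answer: neg

Derivation:
Stack before ???: [3]
Stack after ???:  [-3]
The instruction that transforms [3] -> [-3] is: neg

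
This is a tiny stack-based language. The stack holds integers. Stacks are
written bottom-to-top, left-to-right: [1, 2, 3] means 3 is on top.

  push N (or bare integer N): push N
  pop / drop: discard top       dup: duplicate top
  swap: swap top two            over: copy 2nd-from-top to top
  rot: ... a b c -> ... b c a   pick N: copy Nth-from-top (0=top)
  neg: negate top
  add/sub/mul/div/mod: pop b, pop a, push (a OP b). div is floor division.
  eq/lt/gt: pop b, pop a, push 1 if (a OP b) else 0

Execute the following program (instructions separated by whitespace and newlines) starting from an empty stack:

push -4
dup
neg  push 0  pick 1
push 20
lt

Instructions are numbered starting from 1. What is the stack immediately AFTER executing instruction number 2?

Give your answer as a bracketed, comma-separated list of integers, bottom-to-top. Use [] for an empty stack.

Answer: [-4, -4]

Derivation:
Step 1 ('push -4'): [-4]
Step 2 ('dup'): [-4, -4]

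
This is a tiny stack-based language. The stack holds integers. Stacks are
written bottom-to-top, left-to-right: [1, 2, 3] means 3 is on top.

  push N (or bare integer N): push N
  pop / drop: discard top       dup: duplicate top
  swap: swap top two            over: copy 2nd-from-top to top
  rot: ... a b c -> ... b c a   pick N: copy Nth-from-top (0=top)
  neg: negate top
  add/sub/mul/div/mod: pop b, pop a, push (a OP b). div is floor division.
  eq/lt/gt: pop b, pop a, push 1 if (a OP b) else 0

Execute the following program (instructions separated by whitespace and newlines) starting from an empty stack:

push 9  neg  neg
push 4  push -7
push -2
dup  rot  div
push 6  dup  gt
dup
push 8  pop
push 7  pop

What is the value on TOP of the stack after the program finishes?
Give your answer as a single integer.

After 'push 9': [9]
After 'neg': [-9]
After 'neg': [9]
After 'push 4': [9, 4]
After 'push -7': [9, 4, -7]
After 'push -2': [9, 4, -7, -2]
After 'dup': [9, 4, -7, -2, -2]
After 'rot': [9, 4, -2, -2, -7]
After 'div': [9, 4, -2, 0]
After 'push 6': [9, 4, -2, 0, 6]
After 'dup': [9, 4, -2, 0, 6, 6]
After 'gt': [9, 4, -2, 0, 0]
After 'dup': [9, 4, -2, 0, 0, 0]
After 'push 8': [9, 4, -2, 0, 0, 0, 8]
After 'pop': [9, 4, -2, 0, 0, 0]
After 'push 7': [9, 4, -2, 0, 0, 0, 7]
After 'pop': [9, 4, -2, 0, 0, 0]

Answer: 0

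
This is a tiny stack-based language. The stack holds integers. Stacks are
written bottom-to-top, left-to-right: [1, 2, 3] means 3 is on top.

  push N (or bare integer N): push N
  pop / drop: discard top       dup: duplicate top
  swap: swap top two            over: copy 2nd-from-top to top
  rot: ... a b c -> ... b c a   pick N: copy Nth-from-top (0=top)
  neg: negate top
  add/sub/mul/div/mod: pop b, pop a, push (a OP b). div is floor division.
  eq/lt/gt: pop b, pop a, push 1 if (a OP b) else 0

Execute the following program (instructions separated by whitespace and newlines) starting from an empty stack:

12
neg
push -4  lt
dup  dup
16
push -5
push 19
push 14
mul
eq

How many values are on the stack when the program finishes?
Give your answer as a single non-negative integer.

After 'push 12': stack = [12] (depth 1)
After 'neg': stack = [-12] (depth 1)
After 'push -4': stack = [-12, -4] (depth 2)
After 'lt': stack = [1] (depth 1)
After 'dup': stack = [1, 1] (depth 2)
After 'dup': stack = [1, 1, 1] (depth 3)
After 'push 16': stack = [1, 1, 1, 16] (depth 4)
After 'push -5': stack = [1, 1, 1, 16, -5] (depth 5)
After 'push 19': stack = [1, 1, 1, 16, -5, 19] (depth 6)
After 'push 14': stack = [1, 1, 1, 16, -5, 19, 14] (depth 7)
After 'mul': stack = [1, 1, 1, 16, -5, 266] (depth 6)
After 'eq': stack = [1, 1, 1, 16, 0] (depth 5)

Answer: 5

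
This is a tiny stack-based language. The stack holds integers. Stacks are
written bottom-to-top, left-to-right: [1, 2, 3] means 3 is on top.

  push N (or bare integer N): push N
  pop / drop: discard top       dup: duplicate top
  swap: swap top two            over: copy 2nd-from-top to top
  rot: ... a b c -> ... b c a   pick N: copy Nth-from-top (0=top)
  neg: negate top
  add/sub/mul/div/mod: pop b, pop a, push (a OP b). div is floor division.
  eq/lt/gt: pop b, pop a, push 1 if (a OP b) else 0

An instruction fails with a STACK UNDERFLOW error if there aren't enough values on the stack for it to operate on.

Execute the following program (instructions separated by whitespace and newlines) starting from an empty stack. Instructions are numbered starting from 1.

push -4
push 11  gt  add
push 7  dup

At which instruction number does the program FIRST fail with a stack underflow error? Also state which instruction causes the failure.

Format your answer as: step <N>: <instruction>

Answer: step 4: add

Derivation:
Step 1 ('push -4'): stack = [-4], depth = 1
Step 2 ('push 11'): stack = [-4, 11], depth = 2
Step 3 ('gt'): stack = [0], depth = 1
Step 4 ('add'): needs 2 value(s) but depth is 1 — STACK UNDERFLOW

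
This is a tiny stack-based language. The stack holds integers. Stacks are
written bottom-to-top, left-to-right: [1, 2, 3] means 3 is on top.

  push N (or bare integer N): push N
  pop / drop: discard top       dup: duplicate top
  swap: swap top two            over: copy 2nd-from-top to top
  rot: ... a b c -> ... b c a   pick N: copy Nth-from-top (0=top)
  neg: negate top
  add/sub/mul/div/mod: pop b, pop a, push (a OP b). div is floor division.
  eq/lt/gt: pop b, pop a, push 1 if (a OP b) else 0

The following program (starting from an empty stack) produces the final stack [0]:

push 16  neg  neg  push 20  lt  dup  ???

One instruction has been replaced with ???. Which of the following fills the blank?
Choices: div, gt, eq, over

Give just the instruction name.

Answer: gt

Derivation:
Stack before ???: [1, 1]
Stack after ???:  [0]
Checking each choice:
  div: produces [1]
  gt: MATCH
  eq: produces [1]
  over: produces [1, 1, 1]


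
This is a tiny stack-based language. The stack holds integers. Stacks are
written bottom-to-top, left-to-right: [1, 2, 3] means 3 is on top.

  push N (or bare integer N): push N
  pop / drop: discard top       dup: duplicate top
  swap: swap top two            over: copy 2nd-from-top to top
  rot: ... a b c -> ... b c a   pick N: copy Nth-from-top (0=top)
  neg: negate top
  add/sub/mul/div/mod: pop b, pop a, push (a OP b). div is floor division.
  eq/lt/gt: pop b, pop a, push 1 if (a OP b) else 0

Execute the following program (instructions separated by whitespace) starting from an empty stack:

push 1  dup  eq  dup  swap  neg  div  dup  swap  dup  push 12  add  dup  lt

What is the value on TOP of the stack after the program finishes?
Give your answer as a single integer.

Answer: 0

Derivation:
After 'push 1': [1]
After 'dup': [1, 1]
After 'eq': [1]
After 'dup': [1, 1]
After 'swap': [1, 1]
After 'neg': [1, -1]
After 'div': [-1]
After 'dup': [-1, -1]
After 'swap': [-1, -1]
After 'dup': [-1, -1, -1]
After 'push 12': [-1, -1, -1, 12]
After 'add': [-1, -1, 11]
After 'dup': [-1, -1, 11, 11]
After 'lt': [-1, -1, 0]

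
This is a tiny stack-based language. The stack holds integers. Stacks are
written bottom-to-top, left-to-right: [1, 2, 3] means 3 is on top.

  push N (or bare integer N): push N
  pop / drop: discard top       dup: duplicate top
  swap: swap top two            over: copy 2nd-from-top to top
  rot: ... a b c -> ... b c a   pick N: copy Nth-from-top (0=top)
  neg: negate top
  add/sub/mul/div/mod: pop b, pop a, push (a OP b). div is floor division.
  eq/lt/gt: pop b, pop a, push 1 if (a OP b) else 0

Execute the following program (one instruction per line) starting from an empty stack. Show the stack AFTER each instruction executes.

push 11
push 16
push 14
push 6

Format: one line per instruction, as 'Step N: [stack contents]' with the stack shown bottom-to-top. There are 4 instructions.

Step 1: [11]
Step 2: [11, 16]
Step 3: [11, 16, 14]
Step 4: [11, 16, 14, 6]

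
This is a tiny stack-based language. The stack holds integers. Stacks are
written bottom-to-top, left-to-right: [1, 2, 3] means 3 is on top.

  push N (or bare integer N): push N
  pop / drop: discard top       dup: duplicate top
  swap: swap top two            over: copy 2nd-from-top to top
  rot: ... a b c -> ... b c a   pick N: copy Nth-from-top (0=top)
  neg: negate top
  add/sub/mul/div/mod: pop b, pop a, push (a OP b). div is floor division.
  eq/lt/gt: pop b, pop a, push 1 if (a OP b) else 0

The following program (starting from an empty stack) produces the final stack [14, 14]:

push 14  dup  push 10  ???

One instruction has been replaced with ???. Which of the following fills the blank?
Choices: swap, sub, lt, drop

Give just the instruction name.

Answer: drop

Derivation:
Stack before ???: [14, 14, 10]
Stack after ???:  [14, 14]
Checking each choice:
  swap: produces [14, 10, 14]
  sub: produces [14, 4]
  lt: produces [14, 0]
  drop: MATCH


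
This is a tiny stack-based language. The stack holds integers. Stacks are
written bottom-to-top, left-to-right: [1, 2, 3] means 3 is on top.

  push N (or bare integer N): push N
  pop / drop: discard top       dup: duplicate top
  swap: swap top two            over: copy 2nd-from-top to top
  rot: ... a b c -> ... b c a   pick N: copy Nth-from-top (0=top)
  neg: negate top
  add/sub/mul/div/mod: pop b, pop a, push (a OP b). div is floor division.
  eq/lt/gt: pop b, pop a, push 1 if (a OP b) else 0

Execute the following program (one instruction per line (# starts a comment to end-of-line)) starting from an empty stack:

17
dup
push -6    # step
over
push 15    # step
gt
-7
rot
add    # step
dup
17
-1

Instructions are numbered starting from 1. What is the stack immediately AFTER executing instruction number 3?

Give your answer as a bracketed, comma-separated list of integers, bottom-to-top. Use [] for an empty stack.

Answer: [17, 17, -6]

Derivation:
Step 1 ('17'): [17]
Step 2 ('dup'): [17, 17]
Step 3 ('push -6'): [17, 17, -6]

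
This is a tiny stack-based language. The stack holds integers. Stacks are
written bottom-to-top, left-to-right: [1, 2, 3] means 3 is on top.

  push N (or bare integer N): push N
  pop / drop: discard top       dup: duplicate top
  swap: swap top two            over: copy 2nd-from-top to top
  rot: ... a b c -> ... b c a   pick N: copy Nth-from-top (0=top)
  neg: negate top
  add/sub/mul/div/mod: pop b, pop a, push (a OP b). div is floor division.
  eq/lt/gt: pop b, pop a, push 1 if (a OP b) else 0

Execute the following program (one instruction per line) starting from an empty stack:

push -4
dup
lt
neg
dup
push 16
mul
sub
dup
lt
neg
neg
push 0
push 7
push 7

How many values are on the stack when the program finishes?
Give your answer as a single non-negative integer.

After 'push -4': stack = [-4] (depth 1)
After 'dup': stack = [-4, -4] (depth 2)
After 'lt': stack = [0] (depth 1)
After 'neg': stack = [0] (depth 1)
After 'dup': stack = [0, 0] (depth 2)
After 'push 16': stack = [0, 0, 16] (depth 3)
After 'mul': stack = [0, 0] (depth 2)
After 'sub': stack = [0] (depth 1)
After 'dup': stack = [0, 0] (depth 2)
After 'lt': stack = [0] (depth 1)
After 'neg': stack = [0] (depth 1)
After 'neg': stack = [0] (depth 1)
After 'push 0': stack = [0, 0] (depth 2)
After 'push 7': stack = [0, 0, 7] (depth 3)
After 'push 7': stack = [0, 0, 7, 7] (depth 4)

Answer: 4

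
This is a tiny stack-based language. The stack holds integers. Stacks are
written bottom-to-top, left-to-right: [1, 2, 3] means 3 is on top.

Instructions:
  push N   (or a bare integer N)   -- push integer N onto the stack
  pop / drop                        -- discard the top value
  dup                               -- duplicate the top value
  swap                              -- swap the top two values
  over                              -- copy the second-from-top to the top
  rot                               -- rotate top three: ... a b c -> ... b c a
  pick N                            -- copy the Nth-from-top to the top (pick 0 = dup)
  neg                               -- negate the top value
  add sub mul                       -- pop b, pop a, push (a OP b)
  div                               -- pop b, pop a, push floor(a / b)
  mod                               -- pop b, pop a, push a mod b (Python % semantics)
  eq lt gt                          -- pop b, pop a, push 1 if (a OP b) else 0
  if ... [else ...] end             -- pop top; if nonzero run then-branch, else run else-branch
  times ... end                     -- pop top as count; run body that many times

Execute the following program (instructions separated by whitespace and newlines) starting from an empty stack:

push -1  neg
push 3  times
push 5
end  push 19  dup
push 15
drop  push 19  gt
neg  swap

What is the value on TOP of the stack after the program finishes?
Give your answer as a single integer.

Answer: 19

Derivation:
After 'push -1': [-1]
After 'neg': [1]
After 'push 3': [1, 3]
After 'times': [1]
After 'push 5': [1, 5]
After 'push 5': [1, 5, 5]
After 'push 5': [1, 5, 5, 5]
After 'push 19': [1, 5, 5, 5, 19]
After 'dup': [1, 5, 5, 5, 19, 19]
After 'push 15': [1, 5, 5, 5, 19, 19, 15]
After 'drop': [1, 5, 5, 5, 19, 19]
After 'push 19': [1, 5, 5, 5, 19, 19, 19]
After 'gt': [1, 5, 5, 5, 19, 0]
After 'neg': [1, 5, 5, 5, 19, 0]
After 'swap': [1, 5, 5, 5, 0, 19]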